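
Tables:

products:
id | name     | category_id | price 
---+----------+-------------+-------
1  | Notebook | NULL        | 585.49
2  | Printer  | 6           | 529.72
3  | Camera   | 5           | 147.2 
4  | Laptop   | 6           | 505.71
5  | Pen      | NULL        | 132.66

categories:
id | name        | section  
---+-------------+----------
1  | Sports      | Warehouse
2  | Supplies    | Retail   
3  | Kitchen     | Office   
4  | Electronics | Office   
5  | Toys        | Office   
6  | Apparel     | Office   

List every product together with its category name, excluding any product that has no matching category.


INNER JOIN keeps only products rows whose category_id matches an id in categories. Walk through each product:
  - product 1 (Notebook): category_id=NULL, no match -> dropped
  - product 2 (Printer): category_id=6 -> matches Apparel
  - product 3 (Camera): category_id=5 -> matches Toys
  - product 4 (Laptop): category_id=6 -> matches Apparel
  - product 5 (Pen): category_id=NULL, no match -> dropped
So 2 of 5 rows are dropped.

SQL:
SELECT a.name, b.name AS category
FROM products a
INNER JOIN categories b ON a.category_id = b.id

Result:
name    | category
--------+---------
Printer | Apparel 
Camera  | Toys    
Laptop  | Apparel 


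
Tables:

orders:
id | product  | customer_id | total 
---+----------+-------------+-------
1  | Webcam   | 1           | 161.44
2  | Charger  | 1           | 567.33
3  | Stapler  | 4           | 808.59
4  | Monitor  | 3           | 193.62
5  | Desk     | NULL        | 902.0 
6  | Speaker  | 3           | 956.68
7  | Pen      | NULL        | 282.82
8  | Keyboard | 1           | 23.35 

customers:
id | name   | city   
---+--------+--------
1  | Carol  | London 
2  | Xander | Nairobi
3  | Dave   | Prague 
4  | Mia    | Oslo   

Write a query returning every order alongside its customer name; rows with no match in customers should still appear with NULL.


LEFT JOIN keeps every row from orders (the left table); where customer_id has no match in customers, the customer columns become NULL. Walk through each order:
  - order 1 (Webcam): customer_id=1 -> matches Carol
  - order 2 (Charger): customer_id=1 -> matches Carol
  - order 3 (Stapler): customer_id=4 -> matches Mia
  - order 4 (Monitor): customer_id=3 -> matches Dave
  - order 5 (Desk): customer_id=NULL, no match -> kept with NULL
  - order 6 (Speaker): customer_id=3 -> matches Dave
  - order 7 (Pen): customer_id=NULL, no match -> kept with NULL
  - order 8 (Keyboard): customer_id=1 -> matches Carol
All 8 rows appear; 2 have NULL customer.

SQL:
SELECT a.product, b.name AS customer
FROM orders a
LEFT JOIN customers b ON a.customer_id = b.id

Result:
product  | customer
---------+---------
Webcam   | Carol   
Charger  | Carol   
Stapler  | Mia     
Monitor  | Dave    
Desk     | NULL    
Speaker  | Dave    
Pen      | NULL    
Keyboard | Carol   


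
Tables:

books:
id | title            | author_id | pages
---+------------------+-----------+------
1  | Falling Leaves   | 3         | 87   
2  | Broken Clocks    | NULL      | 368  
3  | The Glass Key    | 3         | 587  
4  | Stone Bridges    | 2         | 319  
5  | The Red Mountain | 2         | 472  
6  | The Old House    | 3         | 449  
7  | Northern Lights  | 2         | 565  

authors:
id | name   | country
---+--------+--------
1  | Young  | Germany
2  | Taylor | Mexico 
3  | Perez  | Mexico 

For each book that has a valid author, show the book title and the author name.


INNER JOIN keeps only books rows whose author_id matches an id in authors. Walk through each book:
  - book 1 (Falling Leaves): author_id=3 -> matches Perez
  - book 2 (Broken Clocks): author_id=NULL, no match -> dropped
  - book 3 (The Glass Key): author_id=3 -> matches Perez
  - book 4 (Stone Bridges): author_id=2 -> matches Taylor
  - book 5 (The Red Mountain): author_id=2 -> matches Taylor
  - book 6 (The Old House): author_id=3 -> matches Perez
  - book 7 (Northern Lights): author_id=2 -> matches Taylor
So 1 of 7 rows is dropped.

SQL:
SELECT a.title, b.name AS author
FROM books a
INNER JOIN authors b ON a.author_id = b.id

Result:
title            | author
-----------------+-------
Falling Leaves   | Perez 
The Glass Key    | Perez 
Stone Bridges    | Taylor
The Red Mountain | Taylor
The Old House    | Perez 
Northern Lights  | Taylor


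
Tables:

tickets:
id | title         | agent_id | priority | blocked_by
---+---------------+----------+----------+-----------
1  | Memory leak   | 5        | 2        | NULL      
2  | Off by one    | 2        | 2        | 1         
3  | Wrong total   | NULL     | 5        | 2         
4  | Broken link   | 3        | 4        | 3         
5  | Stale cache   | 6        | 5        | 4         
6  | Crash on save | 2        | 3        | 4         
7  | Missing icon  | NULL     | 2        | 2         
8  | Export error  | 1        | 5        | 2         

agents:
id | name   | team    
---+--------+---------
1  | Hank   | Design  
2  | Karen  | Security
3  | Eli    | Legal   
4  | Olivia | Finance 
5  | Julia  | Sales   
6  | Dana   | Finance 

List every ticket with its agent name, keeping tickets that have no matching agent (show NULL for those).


LEFT JOIN keeps every row from tickets (the left table); where agent_id has no match in agents, the agent columns become NULL. Walk through each ticket:
  - ticket 1 (Memory leak): agent_id=5 -> matches Julia
  - ticket 2 (Off by one): agent_id=2 -> matches Karen
  - ticket 3 (Wrong total): agent_id=NULL, no match -> kept with NULL
  - ticket 4 (Broken link): agent_id=3 -> matches Eli
  - ticket 5 (Stale cache): agent_id=6 -> matches Dana
  - ticket 6 (Crash on save): agent_id=2 -> matches Karen
  - ticket 7 (Missing icon): agent_id=NULL, no match -> kept with NULL
  - ticket 8 (Export error): agent_id=1 -> matches Hank
All 8 rows appear; 2 have NULL agent.

SQL:
SELECT a.title, b.name AS agent
FROM tickets a
LEFT JOIN agents b ON a.agent_id = b.id

Result:
title         | agent
--------------+------
Memory leak   | Julia
Off by one    | Karen
Wrong total   | NULL 
Broken link   | Eli  
Stale cache   | Dana 
Crash on save | Karen
Missing icon  | NULL 
Export error  | Hank 


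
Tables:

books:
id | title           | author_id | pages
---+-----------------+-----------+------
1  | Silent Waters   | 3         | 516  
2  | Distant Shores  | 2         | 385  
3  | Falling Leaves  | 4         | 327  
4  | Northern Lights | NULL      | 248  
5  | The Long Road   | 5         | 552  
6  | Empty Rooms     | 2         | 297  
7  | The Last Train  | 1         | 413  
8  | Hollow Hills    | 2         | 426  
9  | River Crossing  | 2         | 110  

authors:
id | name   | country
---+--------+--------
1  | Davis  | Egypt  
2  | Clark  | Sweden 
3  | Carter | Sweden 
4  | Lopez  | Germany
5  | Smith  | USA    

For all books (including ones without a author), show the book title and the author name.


LEFT JOIN keeps every row from books (the left table); where author_id has no match in authors, the author columns become NULL. Walk through each book:
  - book 1 (Silent Waters): author_id=3 -> matches Carter
  - book 2 (Distant Shores): author_id=2 -> matches Clark
  - book 3 (Falling Leaves): author_id=4 -> matches Lopez
  - book 4 (Northern Lights): author_id=NULL, no match -> kept with NULL
  - book 5 (The Long Road): author_id=5 -> matches Smith
  - book 6 (Empty Rooms): author_id=2 -> matches Clark
  - book 7 (The Last Train): author_id=1 -> matches Davis
  - book 8 (Hollow Hills): author_id=2 -> matches Clark
  - book 9 (River Crossing): author_id=2 -> matches Clark
All 9 rows appear; 1 has NULL author.

SQL:
SELECT a.title, b.name AS author
FROM books a
LEFT JOIN authors b ON a.author_id = b.id

Result:
title           | author
----------------+-------
Silent Waters   | Carter
Distant Shores  | Clark 
Falling Leaves  | Lopez 
Northern Lights | NULL  
The Long Road   | Smith 
Empty Rooms     | Clark 
The Last Train  | Davis 
Hollow Hills    | Clark 
River Crossing  | Clark 


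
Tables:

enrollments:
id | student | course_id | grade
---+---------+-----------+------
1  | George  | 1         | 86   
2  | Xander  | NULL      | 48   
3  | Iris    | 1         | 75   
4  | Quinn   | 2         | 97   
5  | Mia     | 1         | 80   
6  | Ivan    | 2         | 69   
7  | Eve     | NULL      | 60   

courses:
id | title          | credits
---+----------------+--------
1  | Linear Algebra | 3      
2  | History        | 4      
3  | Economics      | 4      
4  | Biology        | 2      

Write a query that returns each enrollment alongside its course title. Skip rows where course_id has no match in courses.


INNER JOIN keeps only enrollments rows whose course_id matches an id in courses. Walk through each enrollment:
  - enrollment 1 (George): course_id=1 -> matches Linear Algebra
  - enrollment 2 (Xander): course_id=NULL, no match -> dropped
  - enrollment 3 (Iris): course_id=1 -> matches Linear Algebra
  - enrollment 4 (Quinn): course_id=2 -> matches History
  - enrollment 5 (Mia): course_id=1 -> matches Linear Algebra
  - enrollment 6 (Ivan): course_id=2 -> matches History
  - enrollment 7 (Eve): course_id=NULL, no match -> dropped
So 2 of 7 rows are dropped.

SQL:
SELECT a.student, b.title AS course
FROM enrollments a
INNER JOIN courses b ON a.course_id = b.id

Result:
student | course        
--------+---------------
George  | Linear Algebra
Iris    | Linear Algebra
Quinn   | History       
Mia     | Linear Algebra
Ivan    | History       


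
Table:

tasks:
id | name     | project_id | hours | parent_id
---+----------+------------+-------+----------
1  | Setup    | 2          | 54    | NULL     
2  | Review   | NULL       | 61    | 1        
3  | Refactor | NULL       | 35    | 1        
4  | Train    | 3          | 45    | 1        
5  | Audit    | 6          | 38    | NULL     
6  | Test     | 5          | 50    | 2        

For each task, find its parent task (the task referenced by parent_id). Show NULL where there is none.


This is a self-join: tasks is joined to a second copy of itself, matching each row's parent_id to another row's id. Use LEFT JOIN so rows with parent_id=NULL are kept.
  - task 1 (Setup): parent_id=NULL -> NULL
  - task 2 (Review): parent_id=1 -> Setup
  - task 3 (Refactor): parent_id=1 -> Setup
  - task 4 (Train): parent_id=1 -> Setup
  - task 5 (Audit): parent_id=NULL -> NULL
  - task 6 (Test): parent_id=2 -> Review

SQL:
SELECT a.name AS item, b.name AS parent
FROM tasks a
LEFT JOIN tasks b ON a.parent_id = b.id

Result:
item     | parent
---------+-------
Setup    | NULL  
Review   | Setup 
Refactor | Setup 
Train    | Setup 
Audit    | NULL  
Test     | Review


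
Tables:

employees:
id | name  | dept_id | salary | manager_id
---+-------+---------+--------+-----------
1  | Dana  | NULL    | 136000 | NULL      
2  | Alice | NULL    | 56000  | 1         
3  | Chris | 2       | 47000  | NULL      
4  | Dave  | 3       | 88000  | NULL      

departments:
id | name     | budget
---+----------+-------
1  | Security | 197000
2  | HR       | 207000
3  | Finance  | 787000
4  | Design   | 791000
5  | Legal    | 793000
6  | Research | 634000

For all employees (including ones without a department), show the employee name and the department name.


LEFT JOIN keeps every row from employees (the left table); where dept_id has no match in departments, the department columns become NULL. Walk through each employee:
  - employee 1 (Dana): dept_id=NULL, no match -> kept with NULL
  - employee 2 (Alice): dept_id=NULL, no match -> kept with NULL
  - employee 3 (Chris): dept_id=2 -> matches HR
  - employee 4 (Dave): dept_id=3 -> matches Finance
All 4 rows appear; 2 have NULL department.

SQL:
SELECT a.name, b.name AS department
FROM employees a
LEFT JOIN departments b ON a.dept_id = b.id

Result:
name  | department
------+-----------
Dana  | NULL      
Alice | NULL      
Chris | HR        
Dave  | Finance   


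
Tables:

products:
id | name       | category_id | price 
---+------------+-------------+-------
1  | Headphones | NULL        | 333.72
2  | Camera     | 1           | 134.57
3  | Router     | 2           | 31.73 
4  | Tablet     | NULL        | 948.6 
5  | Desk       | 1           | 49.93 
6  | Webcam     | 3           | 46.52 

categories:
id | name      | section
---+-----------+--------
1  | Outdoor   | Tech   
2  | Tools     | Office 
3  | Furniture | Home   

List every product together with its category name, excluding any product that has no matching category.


INNER JOIN keeps only products rows whose category_id matches an id in categories. Walk through each product:
  - product 1 (Headphones): category_id=NULL, no match -> dropped
  - product 2 (Camera): category_id=1 -> matches Outdoor
  - product 3 (Router): category_id=2 -> matches Tools
  - product 4 (Tablet): category_id=NULL, no match -> dropped
  - product 5 (Desk): category_id=1 -> matches Outdoor
  - product 6 (Webcam): category_id=3 -> matches Furniture
So 2 of 6 rows are dropped.

SQL:
SELECT a.name, b.name AS category
FROM products a
INNER JOIN categories b ON a.category_id = b.id

Result:
name   | category 
-------+----------
Camera | Outdoor  
Router | Tools    
Desk   | Outdoor  
Webcam | Furniture


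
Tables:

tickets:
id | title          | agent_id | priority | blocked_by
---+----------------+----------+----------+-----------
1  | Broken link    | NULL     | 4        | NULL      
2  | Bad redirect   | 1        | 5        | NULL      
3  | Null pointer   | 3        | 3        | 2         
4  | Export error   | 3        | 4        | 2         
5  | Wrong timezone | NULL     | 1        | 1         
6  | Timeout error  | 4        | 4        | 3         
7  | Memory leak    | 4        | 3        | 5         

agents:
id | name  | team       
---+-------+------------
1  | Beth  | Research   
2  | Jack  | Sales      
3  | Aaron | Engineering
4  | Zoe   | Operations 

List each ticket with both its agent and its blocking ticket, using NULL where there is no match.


Two LEFT JOINs from the same base table tickets: one to agents via agent_id, one to tickets itself via blocked_by. Both are LEFT so every ticket is preserved.
Match against agents:
  - ticket 1 (Broken link): agent_id=NULL, no match -> kept with NULL
  - ticket 2 (Bad redirect): agent_id=1 -> matches Beth
  - ticket 3 (Null pointer): agent_id=3 -> matches Aaron
  - ticket 4 (Export error): agent_id=3 -> matches Aaron
  - ticket 5 (Wrong timezone): agent_id=NULL, no match -> kept with NULL
  - ticket 6 (Timeout error): agent_id=4 -> matches Zoe
  - ticket 7 (Memory leak): agent_id=4 -> matches Zoe
Match against tickets (self):
  - ticket 1 (Broken link): blocked_by=NULL -> NULL
  - ticket 2 (Bad redirect): blocked_by=NULL -> NULL
  - ticket 3 (Null pointer): blocked_by=2 -> Bad redirect
  - ticket 4 (Export error): blocked_by=2 -> Bad redirect
  - ticket 5 (Wrong timezone): blocked_by=1 -> Broken link
  - ticket 6 (Timeout error): blocked_by=3 -> Null pointer
  - ticket 7 (Memory leak): blocked_by=5 -> Wrong timezone

SQL:
SELECT a.title, b.name AS agent, c.title AS blocked_by
FROM tickets a
LEFT JOIN agents b ON a.agent_id = b.id
LEFT JOIN tickets c ON a.blocked_by = c.id

Result:
title          | agent | blocked_by    
---------------+-------+---------------
Broken link    | NULL  | NULL          
Bad redirect   | Beth  | NULL          
Null pointer   | Aaron | Bad redirect  
Export error   | Aaron | Bad redirect  
Wrong timezone | NULL  | Broken link   
Timeout error  | Zoe   | Null pointer  
Memory leak    | Zoe   | Wrong timezone


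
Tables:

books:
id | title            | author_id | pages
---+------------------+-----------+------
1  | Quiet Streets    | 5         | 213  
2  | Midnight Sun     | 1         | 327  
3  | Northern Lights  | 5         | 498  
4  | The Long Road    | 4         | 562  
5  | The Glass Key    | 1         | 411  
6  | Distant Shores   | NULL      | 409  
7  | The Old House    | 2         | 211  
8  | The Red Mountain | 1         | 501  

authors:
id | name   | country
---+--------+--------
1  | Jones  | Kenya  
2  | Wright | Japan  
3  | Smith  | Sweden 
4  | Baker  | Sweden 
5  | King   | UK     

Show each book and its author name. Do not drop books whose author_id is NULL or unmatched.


LEFT JOIN keeps every row from books (the left table); where author_id has no match in authors, the author columns become NULL. Walk through each book:
  - book 1 (Quiet Streets): author_id=5 -> matches King
  - book 2 (Midnight Sun): author_id=1 -> matches Jones
  - book 3 (Northern Lights): author_id=5 -> matches King
  - book 4 (The Long Road): author_id=4 -> matches Baker
  - book 5 (The Glass Key): author_id=1 -> matches Jones
  - book 6 (Distant Shores): author_id=NULL, no match -> kept with NULL
  - book 7 (The Old House): author_id=2 -> matches Wright
  - book 8 (The Red Mountain): author_id=1 -> matches Jones
All 8 rows appear; 1 has NULL author.

SQL:
SELECT a.title, b.name AS author
FROM books a
LEFT JOIN authors b ON a.author_id = b.id

Result:
title            | author
-----------------+-------
Quiet Streets    | King  
Midnight Sun     | Jones 
Northern Lights  | King  
The Long Road    | Baker 
The Glass Key    | Jones 
Distant Shores   | NULL  
The Old House    | Wright
The Red Mountain | Jones 


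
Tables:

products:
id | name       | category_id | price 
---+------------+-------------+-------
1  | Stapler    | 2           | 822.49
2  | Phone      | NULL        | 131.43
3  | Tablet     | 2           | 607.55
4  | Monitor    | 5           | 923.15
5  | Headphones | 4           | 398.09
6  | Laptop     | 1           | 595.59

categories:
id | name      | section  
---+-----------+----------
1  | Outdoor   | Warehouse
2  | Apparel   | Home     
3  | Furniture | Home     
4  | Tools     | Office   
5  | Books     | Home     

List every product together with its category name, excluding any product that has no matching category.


INNER JOIN keeps only products rows whose category_id matches an id in categories. Walk through each product:
  - product 1 (Stapler): category_id=2 -> matches Apparel
  - product 2 (Phone): category_id=NULL, no match -> dropped
  - product 3 (Tablet): category_id=2 -> matches Apparel
  - product 4 (Monitor): category_id=5 -> matches Books
  - product 5 (Headphones): category_id=4 -> matches Tools
  - product 6 (Laptop): category_id=1 -> matches Outdoor
So 1 of 6 rows is dropped.

SQL:
SELECT a.name, b.name AS category
FROM products a
INNER JOIN categories b ON a.category_id = b.id

Result:
name       | category
-----------+---------
Stapler    | Apparel 
Tablet     | Apparel 
Monitor    | Books   
Headphones | Tools   
Laptop     | Outdoor 


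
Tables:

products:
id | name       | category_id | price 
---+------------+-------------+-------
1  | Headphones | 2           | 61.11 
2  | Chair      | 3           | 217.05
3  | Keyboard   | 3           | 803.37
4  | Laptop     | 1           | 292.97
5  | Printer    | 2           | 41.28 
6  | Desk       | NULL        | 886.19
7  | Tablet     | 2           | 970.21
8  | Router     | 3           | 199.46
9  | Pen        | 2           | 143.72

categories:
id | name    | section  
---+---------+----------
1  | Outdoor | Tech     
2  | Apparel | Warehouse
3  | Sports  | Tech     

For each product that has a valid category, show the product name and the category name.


INNER JOIN keeps only products rows whose category_id matches an id in categories. Walk through each product:
  - product 1 (Headphones): category_id=2 -> matches Apparel
  - product 2 (Chair): category_id=3 -> matches Sports
  - product 3 (Keyboard): category_id=3 -> matches Sports
  - product 4 (Laptop): category_id=1 -> matches Outdoor
  - product 5 (Printer): category_id=2 -> matches Apparel
  - product 6 (Desk): category_id=NULL, no match -> dropped
  - product 7 (Tablet): category_id=2 -> matches Apparel
  - product 8 (Router): category_id=3 -> matches Sports
  - product 9 (Pen): category_id=2 -> matches Apparel
So 1 of 9 rows is dropped.

SQL:
SELECT a.name, b.name AS category
FROM products a
INNER JOIN categories b ON a.category_id = b.id

Result:
name       | category
-----------+---------
Headphones | Apparel 
Chair      | Sports  
Keyboard   | Sports  
Laptop     | Outdoor 
Printer    | Apparel 
Tablet     | Apparel 
Router     | Sports  
Pen        | Apparel 


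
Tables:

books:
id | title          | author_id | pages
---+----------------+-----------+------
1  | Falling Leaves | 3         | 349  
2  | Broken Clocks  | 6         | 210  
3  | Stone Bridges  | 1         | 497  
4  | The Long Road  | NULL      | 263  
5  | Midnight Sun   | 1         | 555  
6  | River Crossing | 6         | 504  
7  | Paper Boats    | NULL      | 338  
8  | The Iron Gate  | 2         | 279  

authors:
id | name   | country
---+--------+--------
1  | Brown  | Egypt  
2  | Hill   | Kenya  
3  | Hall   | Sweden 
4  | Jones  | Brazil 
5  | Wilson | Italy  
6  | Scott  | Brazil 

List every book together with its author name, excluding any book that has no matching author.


INNER JOIN keeps only books rows whose author_id matches an id in authors. Walk through each book:
  - book 1 (Falling Leaves): author_id=3 -> matches Hall
  - book 2 (Broken Clocks): author_id=6 -> matches Scott
  - book 3 (Stone Bridges): author_id=1 -> matches Brown
  - book 4 (The Long Road): author_id=NULL, no match -> dropped
  - book 5 (Midnight Sun): author_id=1 -> matches Brown
  - book 6 (River Crossing): author_id=6 -> matches Scott
  - book 7 (Paper Boats): author_id=NULL, no match -> dropped
  - book 8 (The Iron Gate): author_id=2 -> matches Hill
So 2 of 8 rows are dropped.

SQL:
SELECT a.title, b.name AS author
FROM books a
INNER JOIN authors b ON a.author_id = b.id

Result:
title          | author
---------------+-------
Falling Leaves | Hall  
Broken Clocks  | Scott 
Stone Bridges  | Brown 
Midnight Sun   | Brown 
River Crossing | Scott 
The Iron Gate  | Hill  


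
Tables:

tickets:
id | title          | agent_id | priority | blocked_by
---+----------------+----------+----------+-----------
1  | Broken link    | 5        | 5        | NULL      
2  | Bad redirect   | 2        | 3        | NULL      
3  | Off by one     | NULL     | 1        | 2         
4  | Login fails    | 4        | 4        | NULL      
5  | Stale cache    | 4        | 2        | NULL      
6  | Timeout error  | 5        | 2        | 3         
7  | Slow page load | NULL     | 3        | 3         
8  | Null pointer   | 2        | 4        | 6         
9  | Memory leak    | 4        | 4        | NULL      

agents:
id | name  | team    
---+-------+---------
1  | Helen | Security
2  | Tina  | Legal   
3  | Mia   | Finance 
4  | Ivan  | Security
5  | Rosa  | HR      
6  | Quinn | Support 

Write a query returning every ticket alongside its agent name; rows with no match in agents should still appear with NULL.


LEFT JOIN keeps every row from tickets (the left table); where agent_id has no match in agents, the agent columns become NULL. Walk through each ticket:
  - ticket 1 (Broken link): agent_id=5 -> matches Rosa
  - ticket 2 (Bad redirect): agent_id=2 -> matches Tina
  - ticket 3 (Off by one): agent_id=NULL, no match -> kept with NULL
  - ticket 4 (Login fails): agent_id=4 -> matches Ivan
  - ticket 5 (Stale cache): agent_id=4 -> matches Ivan
  - ticket 6 (Timeout error): agent_id=5 -> matches Rosa
  - ticket 7 (Slow page load): agent_id=NULL, no match -> kept with NULL
  - ticket 8 (Null pointer): agent_id=2 -> matches Tina
  - ticket 9 (Memory leak): agent_id=4 -> matches Ivan
All 9 rows appear; 2 have NULL agent.

SQL:
SELECT a.title, b.name AS agent
FROM tickets a
LEFT JOIN agents b ON a.agent_id = b.id

Result:
title          | agent
---------------+------
Broken link    | Rosa 
Bad redirect   | Tina 
Off by one     | NULL 
Login fails    | Ivan 
Stale cache    | Ivan 
Timeout error  | Rosa 
Slow page load | NULL 
Null pointer   | Tina 
Memory leak    | Ivan 


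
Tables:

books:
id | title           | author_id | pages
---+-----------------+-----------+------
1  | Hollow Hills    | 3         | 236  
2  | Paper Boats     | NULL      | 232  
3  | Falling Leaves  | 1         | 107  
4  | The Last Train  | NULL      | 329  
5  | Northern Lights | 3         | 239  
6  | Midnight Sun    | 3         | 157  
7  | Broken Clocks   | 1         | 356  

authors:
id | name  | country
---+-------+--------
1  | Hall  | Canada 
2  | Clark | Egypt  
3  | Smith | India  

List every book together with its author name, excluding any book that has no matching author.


INNER JOIN keeps only books rows whose author_id matches an id in authors. Walk through each book:
  - book 1 (Hollow Hills): author_id=3 -> matches Smith
  - book 2 (Paper Boats): author_id=NULL, no match -> dropped
  - book 3 (Falling Leaves): author_id=1 -> matches Hall
  - book 4 (The Last Train): author_id=NULL, no match -> dropped
  - book 5 (Northern Lights): author_id=3 -> matches Smith
  - book 6 (Midnight Sun): author_id=3 -> matches Smith
  - book 7 (Broken Clocks): author_id=1 -> matches Hall
So 2 of 7 rows are dropped.

SQL:
SELECT a.title, b.name AS author
FROM books a
INNER JOIN authors b ON a.author_id = b.id

Result:
title           | author
----------------+-------
Hollow Hills    | Smith 
Falling Leaves  | Hall  
Northern Lights | Smith 
Midnight Sun    | Smith 
Broken Clocks   | Hall  


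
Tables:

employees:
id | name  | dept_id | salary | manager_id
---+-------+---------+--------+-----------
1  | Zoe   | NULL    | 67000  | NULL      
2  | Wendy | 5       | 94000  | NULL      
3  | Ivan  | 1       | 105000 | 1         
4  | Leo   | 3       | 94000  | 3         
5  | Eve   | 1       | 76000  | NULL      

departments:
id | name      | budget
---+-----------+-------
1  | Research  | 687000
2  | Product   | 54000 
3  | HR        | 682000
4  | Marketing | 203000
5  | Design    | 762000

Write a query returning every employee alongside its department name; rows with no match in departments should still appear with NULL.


LEFT JOIN keeps every row from employees (the left table); where dept_id has no match in departments, the department columns become NULL. Walk through each employee:
  - employee 1 (Zoe): dept_id=NULL, no match -> kept with NULL
  - employee 2 (Wendy): dept_id=5 -> matches Design
  - employee 3 (Ivan): dept_id=1 -> matches Research
  - employee 4 (Leo): dept_id=3 -> matches HR
  - employee 5 (Eve): dept_id=1 -> matches Research
All 5 rows appear; 1 has NULL department.

SQL:
SELECT a.name, b.name AS department
FROM employees a
LEFT JOIN departments b ON a.dept_id = b.id

Result:
name  | department
------+-----------
Zoe   | NULL      
Wendy | Design    
Ivan  | Research  
Leo   | HR        
Eve   | Research  


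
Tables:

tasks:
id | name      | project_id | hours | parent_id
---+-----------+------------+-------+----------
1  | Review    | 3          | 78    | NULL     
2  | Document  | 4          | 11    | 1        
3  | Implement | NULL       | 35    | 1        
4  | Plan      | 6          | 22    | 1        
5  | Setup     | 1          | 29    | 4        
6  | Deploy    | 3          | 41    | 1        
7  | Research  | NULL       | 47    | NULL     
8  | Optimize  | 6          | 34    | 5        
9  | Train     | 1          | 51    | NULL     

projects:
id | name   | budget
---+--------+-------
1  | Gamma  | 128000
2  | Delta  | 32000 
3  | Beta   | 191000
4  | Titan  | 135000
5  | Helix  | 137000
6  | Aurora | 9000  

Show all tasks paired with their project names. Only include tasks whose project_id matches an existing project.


INNER JOIN keeps only tasks rows whose project_id matches an id in projects. Walk through each task:
  - task 1 (Review): project_id=3 -> matches Beta
  - task 2 (Document): project_id=4 -> matches Titan
  - task 3 (Implement): project_id=NULL, no match -> dropped
  - task 4 (Plan): project_id=6 -> matches Aurora
  - task 5 (Setup): project_id=1 -> matches Gamma
  - task 6 (Deploy): project_id=3 -> matches Beta
  - task 7 (Research): project_id=NULL, no match -> dropped
  - task 8 (Optimize): project_id=6 -> matches Aurora
  - task 9 (Train): project_id=1 -> matches Gamma
So 2 of 9 rows are dropped.

SQL:
SELECT a.name, b.name AS project
FROM tasks a
INNER JOIN projects b ON a.project_id = b.id

Result:
name     | project
---------+--------
Review   | Beta   
Document | Titan  
Plan     | Aurora 
Setup    | Gamma  
Deploy   | Beta   
Optimize | Aurora 
Train    | Gamma  


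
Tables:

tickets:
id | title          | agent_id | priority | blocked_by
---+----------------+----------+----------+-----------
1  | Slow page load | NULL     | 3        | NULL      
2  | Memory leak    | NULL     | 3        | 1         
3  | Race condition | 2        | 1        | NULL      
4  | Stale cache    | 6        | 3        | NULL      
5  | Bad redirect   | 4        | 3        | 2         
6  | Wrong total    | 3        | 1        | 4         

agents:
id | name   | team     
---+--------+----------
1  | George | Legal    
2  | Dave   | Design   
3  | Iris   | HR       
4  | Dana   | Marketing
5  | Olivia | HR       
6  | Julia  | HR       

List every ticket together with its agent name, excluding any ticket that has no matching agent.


INNER JOIN keeps only tickets rows whose agent_id matches an id in agents. Walk through each ticket:
  - ticket 1 (Slow page load): agent_id=NULL, no match -> dropped
  - ticket 2 (Memory leak): agent_id=NULL, no match -> dropped
  - ticket 3 (Race condition): agent_id=2 -> matches Dave
  - ticket 4 (Stale cache): agent_id=6 -> matches Julia
  - ticket 5 (Bad redirect): agent_id=4 -> matches Dana
  - ticket 6 (Wrong total): agent_id=3 -> matches Iris
So 2 of 6 rows are dropped.

SQL:
SELECT a.title, b.name AS agent
FROM tickets a
INNER JOIN agents b ON a.agent_id = b.id

Result:
title          | agent
---------------+------
Race condition | Dave 
Stale cache    | Julia
Bad redirect   | Dana 
Wrong total    | Iris 


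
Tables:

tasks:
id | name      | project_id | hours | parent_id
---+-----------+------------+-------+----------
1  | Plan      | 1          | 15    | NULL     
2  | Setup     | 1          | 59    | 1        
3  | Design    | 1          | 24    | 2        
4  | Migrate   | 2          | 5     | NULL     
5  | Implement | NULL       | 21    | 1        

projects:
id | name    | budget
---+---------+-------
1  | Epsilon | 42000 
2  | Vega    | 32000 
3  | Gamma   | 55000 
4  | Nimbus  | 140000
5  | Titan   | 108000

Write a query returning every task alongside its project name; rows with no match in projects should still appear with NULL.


LEFT JOIN keeps every row from tasks (the left table); where project_id has no match in projects, the project columns become NULL. Walk through each task:
  - task 1 (Plan): project_id=1 -> matches Epsilon
  - task 2 (Setup): project_id=1 -> matches Epsilon
  - task 3 (Design): project_id=1 -> matches Epsilon
  - task 4 (Migrate): project_id=2 -> matches Vega
  - task 5 (Implement): project_id=NULL, no match -> kept with NULL
All 5 rows appear; 1 has NULL project.

SQL:
SELECT a.name, b.name AS project
FROM tasks a
LEFT JOIN projects b ON a.project_id = b.id

Result:
name      | project
----------+--------
Plan      | Epsilon
Setup     | Epsilon
Design    | Epsilon
Migrate   | Vega   
Implement | NULL   


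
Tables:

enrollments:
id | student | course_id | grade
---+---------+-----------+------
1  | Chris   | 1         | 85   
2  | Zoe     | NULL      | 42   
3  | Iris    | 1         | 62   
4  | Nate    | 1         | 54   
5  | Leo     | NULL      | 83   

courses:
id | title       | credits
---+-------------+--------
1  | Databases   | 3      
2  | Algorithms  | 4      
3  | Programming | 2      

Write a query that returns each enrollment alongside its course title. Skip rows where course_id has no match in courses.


INNER JOIN keeps only enrollments rows whose course_id matches an id in courses. Walk through each enrollment:
  - enrollment 1 (Chris): course_id=1 -> matches Databases
  - enrollment 2 (Zoe): course_id=NULL, no match -> dropped
  - enrollment 3 (Iris): course_id=1 -> matches Databases
  - enrollment 4 (Nate): course_id=1 -> matches Databases
  - enrollment 5 (Leo): course_id=NULL, no match -> dropped
So 2 of 5 rows are dropped.

SQL:
SELECT a.student, b.title AS course
FROM enrollments a
INNER JOIN courses b ON a.course_id = b.id

Result:
student | course   
--------+----------
Chris   | Databases
Iris    | Databases
Nate    | Databases


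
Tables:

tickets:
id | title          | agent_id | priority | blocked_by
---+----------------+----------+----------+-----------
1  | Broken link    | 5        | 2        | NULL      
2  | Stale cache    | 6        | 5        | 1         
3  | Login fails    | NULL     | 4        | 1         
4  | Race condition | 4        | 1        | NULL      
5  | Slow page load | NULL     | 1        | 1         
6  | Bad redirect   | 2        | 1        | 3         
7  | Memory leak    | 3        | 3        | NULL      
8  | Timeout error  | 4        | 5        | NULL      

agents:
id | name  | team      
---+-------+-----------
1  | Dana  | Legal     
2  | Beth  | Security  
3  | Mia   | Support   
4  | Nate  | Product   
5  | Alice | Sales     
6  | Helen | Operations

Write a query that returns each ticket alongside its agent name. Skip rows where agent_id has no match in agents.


INNER JOIN keeps only tickets rows whose agent_id matches an id in agents. Walk through each ticket:
  - ticket 1 (Broken link): agent_id=5 -> matches Alice
  - ticket 2 (Stale cache): agent_id=6 -> matches Helen
  - ticket 3 (Login fails): agent_id=NULL, no match -> dropped
  - ticket 4 (Race condition): agent_id=4 -> matches Nate
  - ticket 5 (Slow page load): agent_id=NULL, no match -> dropped
  - ticket 6 (Bad redirect): agent_id=2 -> matches Beth
  - ticket 7 (Memory leak): agent_id=3 -> matches Mia
  - ticket 8 (Timeout error): agent_id=4 -> matches Nate
So 2 of 8 rows are dropped.

SQL:
SELECT a.title, b.name AS agent
FROM tickets a
INNER JOIN agents b ON a.agent_id = b.id

Result:
title          | agent
---------------+------
Broken link    | Alice
Stale cache    | Helen
Race condition | Nate 
Bad redirect   | Beth 
Memory leak    | Mia  
Timeout error  | Nate 


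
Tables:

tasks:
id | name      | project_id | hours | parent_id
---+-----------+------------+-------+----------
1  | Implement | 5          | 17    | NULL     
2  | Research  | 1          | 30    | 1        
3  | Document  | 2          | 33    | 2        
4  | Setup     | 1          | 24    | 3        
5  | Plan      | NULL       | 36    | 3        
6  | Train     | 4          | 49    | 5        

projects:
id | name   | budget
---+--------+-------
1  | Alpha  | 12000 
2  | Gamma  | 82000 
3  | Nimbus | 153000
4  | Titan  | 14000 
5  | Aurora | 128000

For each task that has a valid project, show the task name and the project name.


INNER JOIN keeps only tasks rows whose project_id matches an id in projects. Walk through each task:
  - task 1 (Implement): project_id=5 -> matches Aurora
  - task 2 (Research): project_id=1 -> matches Alpha
  - task 3 (Document): project_id=2 -> matches Gamma
  - task 4 (Setup): project_id=1 -> matches Alpha
  - task 5 (Plan): project_id=NULL, no match -> dropped
  - task 6 (Train): project_id=4 -> matches Titan
So 1 of 6 rows is dropped.

SQL:
SELECT a.name, b.name AS project
FROM tasks a
INNER JOIN projects b ON a.project_id = b.id

Result:
name      | project
----------+--------
Implement | Aurora 
Research  | Alpha  
Document  | Gamma  
Setup     | Alpha  
Train     | Titan  


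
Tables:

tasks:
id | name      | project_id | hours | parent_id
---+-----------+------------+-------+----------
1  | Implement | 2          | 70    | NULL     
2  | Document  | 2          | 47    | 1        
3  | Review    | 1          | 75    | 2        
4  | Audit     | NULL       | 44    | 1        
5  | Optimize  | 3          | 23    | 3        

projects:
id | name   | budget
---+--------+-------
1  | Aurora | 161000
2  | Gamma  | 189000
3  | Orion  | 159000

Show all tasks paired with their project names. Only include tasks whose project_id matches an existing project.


INNER JOIN keeps only tasks rows whose project_id matches an id in projects. Walk through each task:
  - task 1 (Implement): project_id=2 -> matches Gamma
  - task 2 (Document): project_id=2 -> matches Gamma
  - task 3 (Review): project_id=1 -> matches Aurora
  - task 4 (Audit): project_id=NULL, no match -> dropped
  - task 5 (Optimize): project_id=3 -> matches Orion
So 1 of 5 rows is dropped.

SQL:
SELECT a.name, b.name AS project
FROM tasks a
INNER JOIN projects b ON a.project_id = b.id

Result:
name      | project
----------+--------
Implement | Gamma  
Document  | Gamma  
Review    | Aurora 
Optimize  | Orion  


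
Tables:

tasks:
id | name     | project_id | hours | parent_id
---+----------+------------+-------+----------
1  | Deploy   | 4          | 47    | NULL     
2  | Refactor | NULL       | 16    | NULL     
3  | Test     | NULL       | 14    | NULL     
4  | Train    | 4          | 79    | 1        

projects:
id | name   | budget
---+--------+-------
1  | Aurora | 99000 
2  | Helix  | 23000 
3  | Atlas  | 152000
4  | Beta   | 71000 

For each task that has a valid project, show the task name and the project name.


INNER JOIN keeps only tasks rows whose project_id matches an id in projects. Walk through each task:
  - task 1 (Deploy): project_id=4 -> matches Beta
  - task 2 (Refactor): project_id=NULL, no match -> dropped
  - task 3 (Test): project_id=NULL, no match -> dropped
  - task 4 (Train): project_id=4 -> matches Beta
So 2 of 4 rows are dropped.

SQL:
SELECT a.name, b.name AS project
FROM tasks a
INNER JOIN projects b ON a.project_id = b.id

Result:
name   | project
-------+--------
Deploy | Beta   
Train  | Beta   


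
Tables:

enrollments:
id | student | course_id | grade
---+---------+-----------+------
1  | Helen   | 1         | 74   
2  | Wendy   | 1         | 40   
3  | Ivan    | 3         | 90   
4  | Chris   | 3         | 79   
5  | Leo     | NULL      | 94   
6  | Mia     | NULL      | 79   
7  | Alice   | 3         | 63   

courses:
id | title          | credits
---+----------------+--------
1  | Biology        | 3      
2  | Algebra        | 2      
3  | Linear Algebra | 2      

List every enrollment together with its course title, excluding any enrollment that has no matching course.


INNER JOIN keeps only enrollments rows whose course_id matches an id in courses. Walk through each enrollment:
  - enrollment 1 (Helen): course_id=1 -> matches Biology
  - enrollment 2 (Wendy): course_id=1 -> matches Biology
  - enrollment 3 (Ivan): course_id=3 -> matches Linear Algebra
  - enrollment 4 (Chris): course_id=3 -> matches Linear Algebra
  - enrollment 5 (Leo): course_id=NULL, no match -> dropped
  - enrollment 6 (Mia): course_id=NULL, no match -> dropped
  - enrollment 7 (Alice): course_id=3 -> matches Linear Algebra
So 2 of 7 rows are dropped.

SQL:
SELECT a.student, b.title AS course
FROM enrollments a
INNER JOIN courses b ON a.course_id = b.id

Result:
student | course        
--------+---------------
Helen   | Biology       
Wendy   | Biology       
Ivan    | Linear Algebra
Chris   | Linear Algebra
Alice   | Linear Algebra


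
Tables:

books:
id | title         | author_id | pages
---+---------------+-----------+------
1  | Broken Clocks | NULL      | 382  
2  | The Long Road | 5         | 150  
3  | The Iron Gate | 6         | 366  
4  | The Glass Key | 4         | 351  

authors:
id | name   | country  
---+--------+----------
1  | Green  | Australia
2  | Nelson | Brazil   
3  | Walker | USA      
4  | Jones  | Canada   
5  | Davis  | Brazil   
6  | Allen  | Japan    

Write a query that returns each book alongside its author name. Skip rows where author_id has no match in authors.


INNER JOIN keeps only books rows whose author_id matches an id in authors. Walk through each book:
  - book 1 (Broken Clocks): author_id=NULL, no match -> dropped
  - book 2 (The Long Road): author_id=5 -> matches Davis
  - book 3 (The Iron Gate): author_id=6 -> matches Allen
  - book 4 (The Glass Key): author_id=4 -> matches Jones
So 1 of 4 rows is dropped.

SQL:
SELECT a.title, b.name AS author
FROM books a
INNER JOIN authors b ON a.author_id = b.id

Result:
title         | author
--------------+-------
The Long Road | Davis 
The Iron Gate | Allen 
The Glass Key | Jones 


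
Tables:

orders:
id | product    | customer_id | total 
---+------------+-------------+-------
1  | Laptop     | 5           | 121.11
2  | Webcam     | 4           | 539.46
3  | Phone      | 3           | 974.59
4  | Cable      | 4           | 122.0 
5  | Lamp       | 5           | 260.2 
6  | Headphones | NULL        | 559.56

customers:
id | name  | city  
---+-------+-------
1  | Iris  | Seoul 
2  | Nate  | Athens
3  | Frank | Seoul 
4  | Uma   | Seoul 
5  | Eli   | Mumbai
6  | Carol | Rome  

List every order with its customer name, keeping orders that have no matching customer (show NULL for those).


LEFT JOIN keeps every row from orders (the left table); where customer_id has no match in customers, the customer columns become NULL. Walk through each order:
  - order 1 (Laptop): customer_id=5 -> matches Eli
  - order 2 (Webcam): customer_id=4 -> matches Uma
  - order 3 (Phone): customer_id=3 -> matches Frank
  - order 4 (Cable): customer_id=4 -> matches Uma
  - order 5 (Lamp): customer_id=5 -> matches Eli
  - order 6 (Headphones): customer_id=NULL, no match -> kept with NULL
All 6 rows appear; 1 has NULL customer.

SQL:
SELECT a.product, b.name AS customer
FROM orders a
LEFT JOIN customers b ON a.customer_id = b.id

Result:
product    | customer
-----------+---------
Laptop     | Eli     
Webcam     | Uma     
Phone      | Frank   
Cable      | Uma     
Lamp       | Eli     
Headphones | NULL    
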